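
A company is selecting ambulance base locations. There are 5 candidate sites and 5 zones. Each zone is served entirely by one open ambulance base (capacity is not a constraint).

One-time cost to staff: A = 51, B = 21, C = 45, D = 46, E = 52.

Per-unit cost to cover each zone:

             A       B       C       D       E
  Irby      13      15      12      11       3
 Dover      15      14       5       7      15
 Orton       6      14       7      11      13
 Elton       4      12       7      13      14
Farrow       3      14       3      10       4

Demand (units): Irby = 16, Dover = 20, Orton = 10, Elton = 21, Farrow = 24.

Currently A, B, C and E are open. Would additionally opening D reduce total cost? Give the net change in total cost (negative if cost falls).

Current service cost with {A, B, C, E}: 364.
Adding D: each zone re-picks its cheapest; new service cost 364, saving 0.
Extra fixed cost: 46. Net change = 46 − 0 = 46.
(Totals: 533 → 579.)

No — net change +46 (cost rises by 46).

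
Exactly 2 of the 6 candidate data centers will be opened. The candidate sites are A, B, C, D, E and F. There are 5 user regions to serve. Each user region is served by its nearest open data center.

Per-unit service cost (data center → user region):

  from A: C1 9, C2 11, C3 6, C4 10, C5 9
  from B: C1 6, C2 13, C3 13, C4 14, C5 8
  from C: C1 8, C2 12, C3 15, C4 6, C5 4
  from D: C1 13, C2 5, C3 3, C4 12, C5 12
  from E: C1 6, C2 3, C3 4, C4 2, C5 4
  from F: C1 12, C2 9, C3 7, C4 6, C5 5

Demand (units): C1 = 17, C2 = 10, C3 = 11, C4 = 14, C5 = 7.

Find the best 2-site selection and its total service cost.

Choose D and E; total service cost 221.

With exactly 2 open, each user region uses its cheapest among the chosen.
{D, E}: C1→E 6·17=102, C2→E 3·10=30, C3→D 3·11=33, C4→E 2·14=28, C5→E 4·7=28. Service cost 221.
{A, E}: service cost 232
{B, E}: service cost 232
Among all 15 size-2 choices, {D, E} is lowest.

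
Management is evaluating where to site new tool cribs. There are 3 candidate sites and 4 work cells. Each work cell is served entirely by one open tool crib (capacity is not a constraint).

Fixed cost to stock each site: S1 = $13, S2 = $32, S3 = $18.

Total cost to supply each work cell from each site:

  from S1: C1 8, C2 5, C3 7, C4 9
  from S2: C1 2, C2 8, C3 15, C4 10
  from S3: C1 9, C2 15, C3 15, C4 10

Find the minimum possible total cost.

Minimum total cost: 42

For any fixed open set, each work cell goes to its cheapest open site; total = fixed + service.
{S1}: C1→S1 8, C2→S1 5, C3→S1 7, C4→S1 9. Service 29; fixed 13; total 42.
{S1, S3}: C1→S1 8, C2→S1 5, C3→S1 7, C4→S1 9. Service 29; fixed 31; total 60.
{S2}: service 35 + fixed 32 = 67
{S1, S2, S3}: C1→S2 2, C2→S1 5, C3→S1 7, C4→S1 9. Service 23; fixed 63; total 86.
No other subset beats 42.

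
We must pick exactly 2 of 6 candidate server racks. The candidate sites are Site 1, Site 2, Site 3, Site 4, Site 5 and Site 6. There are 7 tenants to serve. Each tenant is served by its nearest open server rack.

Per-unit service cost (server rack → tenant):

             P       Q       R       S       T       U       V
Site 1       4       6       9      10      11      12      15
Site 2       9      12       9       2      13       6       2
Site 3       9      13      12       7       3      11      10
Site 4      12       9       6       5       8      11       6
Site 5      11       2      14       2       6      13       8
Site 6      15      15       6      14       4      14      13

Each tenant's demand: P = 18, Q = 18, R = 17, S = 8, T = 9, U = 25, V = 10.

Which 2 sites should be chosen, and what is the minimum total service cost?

Choose Site 2 and Site 5; total service cost 591.

With exactly 2 open, each tenant uses its cheapest among the chosen.
{Site 2, Site 5}: P→Site 2 9·18=162, Q→Site 5 2·18=36, R→Site 2 9·17=153, S→Site 2 2·8=16, T→Site 5 6·9=54, U→Site 2 6·25=150, V→Site 2 2·10=20. Service cost 591.
{Site 1, Site 2}: service cost 618
{Site 2, Site 4}: service cost 684
Among all 15 size-2 choices, {Site 2, Site 5} is lowest.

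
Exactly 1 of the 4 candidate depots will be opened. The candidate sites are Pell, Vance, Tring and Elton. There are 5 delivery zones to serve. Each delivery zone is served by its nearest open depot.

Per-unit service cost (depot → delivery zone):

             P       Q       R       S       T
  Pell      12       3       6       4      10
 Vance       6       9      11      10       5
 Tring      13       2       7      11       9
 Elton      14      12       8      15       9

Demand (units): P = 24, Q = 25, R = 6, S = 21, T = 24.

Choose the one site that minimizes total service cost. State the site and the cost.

With exactly 1 open, each delivery zone uses its cheapest among the chosen.
{Pell}: P→Pell 12·24=288, Q→Pell 3·25=75, R→Pell 6·6=36, S→Pell 4·21=84, T→Pell 10·24=240. Service cost 723.
{Vance}: service cost 765
{Tring}: service cost 851
Among all 4 size-1 choices, {Pell} is lowest.

Choose Pell only; total service cost 723.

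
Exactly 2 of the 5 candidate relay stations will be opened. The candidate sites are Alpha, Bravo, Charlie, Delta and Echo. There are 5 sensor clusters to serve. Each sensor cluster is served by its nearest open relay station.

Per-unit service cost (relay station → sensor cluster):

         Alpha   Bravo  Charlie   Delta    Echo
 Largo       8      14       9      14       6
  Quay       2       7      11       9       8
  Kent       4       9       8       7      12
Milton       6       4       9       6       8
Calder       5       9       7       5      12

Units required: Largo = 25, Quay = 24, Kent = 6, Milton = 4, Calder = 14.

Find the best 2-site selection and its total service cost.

With exactly 2 open, each sensor cluster uses its cheapest among the chosen.
{Alpha, Echo}: Largo→Echo 6·25=150, Quay→Alpha 2·24=48, Kent→Alpha 4·6=24, Milton→Alpha 6·4=24, Calder→Alpha 5·14=70. Service cost 316.
{Alpha, Bravo}: service cost 358
{Alpha, Charlie}: service cost 366
Among all 10 size-2 choices, {Alpha, Echo} is lowest.

Choose Alpha and Echo; total service cost 316.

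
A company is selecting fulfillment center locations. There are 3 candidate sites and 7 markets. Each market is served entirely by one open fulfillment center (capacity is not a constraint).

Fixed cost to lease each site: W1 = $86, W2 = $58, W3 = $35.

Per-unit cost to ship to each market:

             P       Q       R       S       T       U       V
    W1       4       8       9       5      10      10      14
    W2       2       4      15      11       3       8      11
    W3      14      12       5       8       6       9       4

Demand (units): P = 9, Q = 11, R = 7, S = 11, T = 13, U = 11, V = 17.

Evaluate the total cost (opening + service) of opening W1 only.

Each market is assigned to its cheapest site among the open ones.
{W1}: P→W1 4·9=36, Q→W1 8·11=88, R→W1 9·7=63, S→W1 5·11=55, T→W1 10·13=130, U→W1 10·11=110, V→W1 14·17=238. Service 720; fixed 86; total 806.

Total cost: 806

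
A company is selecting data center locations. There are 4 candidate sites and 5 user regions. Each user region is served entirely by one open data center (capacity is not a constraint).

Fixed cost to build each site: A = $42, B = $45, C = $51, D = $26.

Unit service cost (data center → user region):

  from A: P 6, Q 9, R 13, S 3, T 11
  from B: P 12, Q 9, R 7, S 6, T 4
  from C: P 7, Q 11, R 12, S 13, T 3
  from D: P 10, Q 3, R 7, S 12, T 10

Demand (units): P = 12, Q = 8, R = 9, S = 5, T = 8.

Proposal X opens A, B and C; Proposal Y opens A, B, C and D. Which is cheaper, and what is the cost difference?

Proposal X: {A, B, C}: P→A 6·12=72, Q→A 9·8=72, R→B 7·9=63, S→A 3·5=15, T→C 3·8=24. Service 246; fixed 138; total 384.
Proposal Y: {A, B, C, D}: P→A 6·12=72, Q→D 3·8=24, R→B 7·9=63, S→A 3·5=15, T→C 3·8=24. Service 198; fixed 164; total 362.
Difference: |384 − 362| = 22.

Proposal Y is cheaper by 22.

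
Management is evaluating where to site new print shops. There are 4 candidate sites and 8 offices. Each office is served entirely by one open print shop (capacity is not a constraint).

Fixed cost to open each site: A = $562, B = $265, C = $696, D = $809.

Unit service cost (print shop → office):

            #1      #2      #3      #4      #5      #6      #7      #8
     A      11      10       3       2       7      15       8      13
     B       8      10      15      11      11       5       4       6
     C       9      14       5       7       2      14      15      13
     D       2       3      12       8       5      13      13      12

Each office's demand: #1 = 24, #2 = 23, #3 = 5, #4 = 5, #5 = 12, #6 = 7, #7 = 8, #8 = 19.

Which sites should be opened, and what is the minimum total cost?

Open B only; minimum total cost 1130.

For any fixed open set, each office goes to its cheapest open site; total = fixed + service.
{B}: #1→B 8·24=192, #2→B 10·23=230, #3→B 15·5=75, #4→B 11·5=55, #5→B 11·12=132, #6→B 5·7=35, #7→B 4·8=32, #8→B 6·19=114. Service 865; fixed 265; total 1130.
{D}: #1→D 2·24=48, #2→D 3·23=69, #3→D 12·5=60, #4→D 8·5=40, #5→D 5·12=60, #6→D 13·7=91, #7→D 13·8=104, #8→D 12·19=228. Service 700; fixed 809; total 1509.
{B, D}: service 458 + fixed 1074 = 1532
{A, B, C, D}: service 347 + fixed 2332 = 2679
No other subset beats 1130.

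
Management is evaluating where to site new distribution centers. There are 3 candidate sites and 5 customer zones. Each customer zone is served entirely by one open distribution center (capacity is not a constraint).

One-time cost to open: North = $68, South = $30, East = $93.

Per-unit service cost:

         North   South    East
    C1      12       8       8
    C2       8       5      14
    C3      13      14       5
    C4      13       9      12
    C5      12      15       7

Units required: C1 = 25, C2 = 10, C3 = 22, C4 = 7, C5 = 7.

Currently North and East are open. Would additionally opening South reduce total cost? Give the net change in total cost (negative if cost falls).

Current service cost with {North, East}: 523.
Adding South: each customer zone re-picks its cheapest; new service cost 472, saving 51.
Extra fixed cost: 30. Net change = 30 − 51 = -21.
(Totals: 684 → 663.)

Yes — net change −21 (cost falls by 21).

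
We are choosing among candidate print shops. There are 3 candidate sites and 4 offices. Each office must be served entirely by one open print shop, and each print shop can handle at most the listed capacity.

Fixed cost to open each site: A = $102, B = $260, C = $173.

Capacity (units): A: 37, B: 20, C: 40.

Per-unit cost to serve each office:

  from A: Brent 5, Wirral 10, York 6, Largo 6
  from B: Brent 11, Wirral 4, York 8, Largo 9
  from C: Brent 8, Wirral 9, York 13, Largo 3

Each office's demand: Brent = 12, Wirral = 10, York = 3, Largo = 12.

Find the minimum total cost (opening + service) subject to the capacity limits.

Minimum total cost: 352

Open {A}: Brent→A 5·12=60, Wirral→A 10·10=100, York→A 6·3=18, Largo→A 6·12=72.
Loads: A carries 37/37. Service 250; fixed 102; total 352.
Next best feasible plan costs 434.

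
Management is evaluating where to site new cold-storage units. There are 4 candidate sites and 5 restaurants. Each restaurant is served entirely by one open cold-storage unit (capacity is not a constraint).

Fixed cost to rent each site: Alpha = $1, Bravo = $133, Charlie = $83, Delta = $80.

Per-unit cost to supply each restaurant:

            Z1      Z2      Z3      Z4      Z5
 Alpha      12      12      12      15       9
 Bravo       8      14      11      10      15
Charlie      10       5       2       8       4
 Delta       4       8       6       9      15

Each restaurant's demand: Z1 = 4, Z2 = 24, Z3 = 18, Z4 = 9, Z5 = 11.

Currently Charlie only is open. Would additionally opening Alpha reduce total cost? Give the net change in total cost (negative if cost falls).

No — net change +1 (cost rises by 1).

Current service cost with {Charlie}: 312.
Adding Alpha: each restaurant re-picks its cheapest; new service cost 312, saving 0.
Extra fixed cost: 1. Net change = 1 − 0 = 1.
(Totals: 395 → 396.)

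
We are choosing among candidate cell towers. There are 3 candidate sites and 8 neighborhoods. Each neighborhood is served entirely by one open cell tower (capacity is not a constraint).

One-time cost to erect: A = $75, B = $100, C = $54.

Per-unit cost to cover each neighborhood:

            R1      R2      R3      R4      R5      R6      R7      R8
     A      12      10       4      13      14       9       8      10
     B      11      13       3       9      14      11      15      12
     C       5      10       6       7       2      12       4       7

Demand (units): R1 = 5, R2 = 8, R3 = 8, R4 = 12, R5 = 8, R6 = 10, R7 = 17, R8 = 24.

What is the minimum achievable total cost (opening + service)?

For any fixed open set, each neighborhood goes to its cheapest open site; total = fixed + service.
{C}: R1→C 5·5=25, R2→C 10·8=80, R3→C 6·8=48, R4→C 7·12=84, R5→C 2·8=16, R6→C 12·10=120, R7→C 4·17=68, R8→C 7·24=168. Service 609; fixed 54; total 663.
{A, C}: R1→C 5·5=25, R2→A 10·8=80, R3→A 4·8=32, R4→C 7·12=84, R5→C 2·8=16, R6→A 9·10=90, R7→C 4·17=68, R8→C 7·24=168. Service 563; fixed 129; total 692.
{B, C}: R1→C 5·5=25, R2→C 10·8=80, R3→B 3·8=24, R4→C 7·12=84, R5→C 2·8=16, R6→B 11·10=110, R7→C 4·17=68, R8→C 7·24=168. Service 575; fixed 154; total 729.
{A, B, C}: R1→C 5·5=25, R2→A 10·8=80, R3→B 3·8=24, R4→C 7·12=84, R5→C 2·8=16, R6→A 9·10=90, R7→C 4·17=68, R8→C 7·24=168. Service 555; fixed 229; total 784.
(All 7 nonempty subsets were checked; C only is lowest.)

Minimum total cost: 663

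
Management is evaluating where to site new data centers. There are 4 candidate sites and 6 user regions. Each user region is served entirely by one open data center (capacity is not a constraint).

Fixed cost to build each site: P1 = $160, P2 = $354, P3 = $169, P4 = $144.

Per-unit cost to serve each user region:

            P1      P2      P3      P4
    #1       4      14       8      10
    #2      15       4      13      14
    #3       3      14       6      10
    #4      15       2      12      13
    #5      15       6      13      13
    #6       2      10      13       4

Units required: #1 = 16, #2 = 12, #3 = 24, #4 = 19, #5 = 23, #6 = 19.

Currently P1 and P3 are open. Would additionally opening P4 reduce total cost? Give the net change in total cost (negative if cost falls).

Current service cost with {P1, P3}: 857.
Adding P4: each user region re-picks its cheapest; new service cost 857, saving 0.
Extra fixed cost: 144. Net change = 144 − 0 = 144.
(Totals: 1186 → 1330.)

No — net change +144 (cost rises by 144).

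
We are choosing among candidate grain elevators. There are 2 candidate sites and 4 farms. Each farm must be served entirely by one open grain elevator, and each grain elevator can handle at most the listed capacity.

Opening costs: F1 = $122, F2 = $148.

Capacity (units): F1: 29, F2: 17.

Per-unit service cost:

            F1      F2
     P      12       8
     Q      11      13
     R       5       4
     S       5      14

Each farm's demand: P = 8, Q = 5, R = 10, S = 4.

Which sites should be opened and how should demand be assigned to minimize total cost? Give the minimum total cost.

Minimum total cost: 343

Open {F1}: P→F1 12·8=96, Q→F1 11·5=55, R→F1 5·10=50, S→F1 5·4=20.
Loads: F1 carries 27/29. Service 221; fixed 122; total 343.
Next best feasible plan costs 459.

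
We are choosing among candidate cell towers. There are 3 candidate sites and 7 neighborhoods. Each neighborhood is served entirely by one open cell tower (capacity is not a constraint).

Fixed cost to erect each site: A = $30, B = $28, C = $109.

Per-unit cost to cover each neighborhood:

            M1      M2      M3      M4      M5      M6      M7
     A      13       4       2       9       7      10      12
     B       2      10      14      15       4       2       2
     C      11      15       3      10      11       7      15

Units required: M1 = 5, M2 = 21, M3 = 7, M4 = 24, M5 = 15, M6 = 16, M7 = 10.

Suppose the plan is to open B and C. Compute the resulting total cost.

Each neighborhood is assigned to its cheapest site among the open ones.
{B, C}: M1→B 2·5=10, M2→B 10·21=210, M3→C 3·7=21, M4→C 10·24=240, M5→B 4·15=60, M6→B 2·16=32, M7→B 2·10=20. Service 593; fixed 137; total 730.

Total cost: 730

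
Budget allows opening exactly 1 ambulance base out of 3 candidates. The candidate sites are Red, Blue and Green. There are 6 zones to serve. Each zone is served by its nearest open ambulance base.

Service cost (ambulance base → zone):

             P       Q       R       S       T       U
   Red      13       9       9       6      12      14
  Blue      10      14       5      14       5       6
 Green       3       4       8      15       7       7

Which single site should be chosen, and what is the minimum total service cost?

With exactly 1 open, each zone uses its cheapest among the chosen.
{Green}: P→Green 3, Q→Green 4, R→Green 8, S→Green 15, T→Green 7, U→Green 7. Service cost 44.
{Blue}: service cost 54
{Red}: service cost 63
Among all 3 size-1 choices, {Green} is lowest.

Choose Green only; total service cost 44.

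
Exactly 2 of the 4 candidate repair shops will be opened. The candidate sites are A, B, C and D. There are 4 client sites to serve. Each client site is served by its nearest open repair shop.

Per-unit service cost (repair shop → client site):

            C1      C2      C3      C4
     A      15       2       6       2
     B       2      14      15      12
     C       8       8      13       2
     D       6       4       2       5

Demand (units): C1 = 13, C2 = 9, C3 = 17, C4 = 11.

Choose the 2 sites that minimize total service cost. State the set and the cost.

Choose B and D; total service cost 151.

With exactly 2 open, each client site uses its cheapest among the chosen.
{B, D}: C1→B 2·13=26, C2→D 4·9=36, C3→D 2·17=34, C4→D 5·11=55. Service cost 151.
{A, D}: service cost 152
{A, B}: service cost 168
Among all 6 size-2 choices, {B, D} is lowest.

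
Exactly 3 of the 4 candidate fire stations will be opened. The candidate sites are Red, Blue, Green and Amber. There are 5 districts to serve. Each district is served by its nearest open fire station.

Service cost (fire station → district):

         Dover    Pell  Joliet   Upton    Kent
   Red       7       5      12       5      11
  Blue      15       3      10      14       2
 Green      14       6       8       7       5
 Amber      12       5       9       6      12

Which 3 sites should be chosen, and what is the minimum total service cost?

With exactly 3 open, each district uses its cheapest among the chosen.
{Red, Blue, Green}: Dover→Red 7, Pell→Blue 3, Joliet→Green 8, Upton→Red 5, Kent→Blue 2. Service cost 25.
{Red, Blue, Amber}: service cost 26
{Red, Green, Amber}: service cost 30
Among all 4 size-3 choices, {Red, Blue, Green} is lowest.

Choose Red, Blue and Green; total service cost 25.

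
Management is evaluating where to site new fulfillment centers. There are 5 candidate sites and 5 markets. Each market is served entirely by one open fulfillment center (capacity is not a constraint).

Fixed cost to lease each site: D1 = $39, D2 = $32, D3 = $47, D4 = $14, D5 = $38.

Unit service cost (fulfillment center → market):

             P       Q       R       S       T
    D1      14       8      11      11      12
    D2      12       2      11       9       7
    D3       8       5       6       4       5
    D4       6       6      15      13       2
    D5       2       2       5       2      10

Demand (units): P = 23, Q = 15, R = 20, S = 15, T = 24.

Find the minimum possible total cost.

Minimum total cost: 306

For any fixed open set, each market goes to its cheapest open site; total = fixed + service.
{D4, D5}: P→D5 2·23=46, Q→D5 2·15=30, R→D5 5·20=100, S→D5 2·15=30, T→D4 2·24=48. Service 254; fixed 52; total 306.
{D2, D4, D5}: P→D5 2·23=46, Q→D2 2·15=30, R→D5 5·20=100, S→D5 2·15=30, T→D4 2·24=48. Service 254; fixed 84; total 338.
{D1, D4, D5}: P→D5 2·23=46, Q→D5 2·15=30, R→D5 5·20=100, S→D5 2·15=30, T→D4 2·24=48. Service 254; fixed 91; total 345.
{D1, D2, D3, D4, D5}: service 254 + fixed 170 = 424
No other subset beats 306.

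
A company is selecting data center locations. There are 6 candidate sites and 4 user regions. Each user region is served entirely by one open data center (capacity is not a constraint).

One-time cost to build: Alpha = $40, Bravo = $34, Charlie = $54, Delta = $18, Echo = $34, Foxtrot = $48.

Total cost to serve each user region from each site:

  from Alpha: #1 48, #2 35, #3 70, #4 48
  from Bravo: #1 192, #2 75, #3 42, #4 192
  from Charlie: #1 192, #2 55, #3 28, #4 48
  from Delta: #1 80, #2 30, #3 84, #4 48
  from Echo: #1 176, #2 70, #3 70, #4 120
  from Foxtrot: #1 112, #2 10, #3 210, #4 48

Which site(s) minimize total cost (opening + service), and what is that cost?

For any fixed open set, each user region goes to its cheapest open site; total = fixed + service.
{Alpha}: #1→Alpha 48, #2→Alpha 35, #3→Alpha 70, #4→Alpha 48. Service 201; fixed 40; total 241.
{Alpha, Bravo}: #1→Alpha 48, #2→Alpha 35, #3→Bravo 42, #4→Alpha 48. Service 173; fixed 74; total 247.
{Bravo, Delta}: #1→Delta 80, #2→Delta 30, #3→Bravo 42, #4→Delta 48. Service 200; fixed 52; total 252.
{Alpha, Bravo, Charlie, Delta, Echo, Foxtrot}: service 134 + fixed 228 = 362
No other subset beats 241.

Open Alpha only; minimum total cost 241.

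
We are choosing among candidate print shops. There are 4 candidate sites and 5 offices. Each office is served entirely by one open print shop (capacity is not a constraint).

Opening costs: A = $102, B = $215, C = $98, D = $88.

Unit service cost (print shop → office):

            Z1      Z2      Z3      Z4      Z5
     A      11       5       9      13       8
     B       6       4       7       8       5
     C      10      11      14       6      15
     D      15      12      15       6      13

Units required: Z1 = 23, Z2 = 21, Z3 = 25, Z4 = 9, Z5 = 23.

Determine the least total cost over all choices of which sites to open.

For any fixed open set, each office goes to its cheapest open site; total = fixed + service.
{B}: Z1→B 6·23=138, Z2→B 4·21=84, Z3→B 7·25=175, Z4→B 8·9=72, Z5→B 5·23=115. Service 584; fixed 215; total 799.
{B, D}: service 566 + fixed 303 = 869
{B, C}: service 566 + fixed 313 = 879
{A, B, C, D}: Z1→B 6·23=138, Z2→B 4·21=84, Z3→B 7·25=175, Z4→C 6·9=54, Z5→B 5·23=115. Service 566; fixed 503; total 1069.
No other subset beats 799.

Minimum total cost: 799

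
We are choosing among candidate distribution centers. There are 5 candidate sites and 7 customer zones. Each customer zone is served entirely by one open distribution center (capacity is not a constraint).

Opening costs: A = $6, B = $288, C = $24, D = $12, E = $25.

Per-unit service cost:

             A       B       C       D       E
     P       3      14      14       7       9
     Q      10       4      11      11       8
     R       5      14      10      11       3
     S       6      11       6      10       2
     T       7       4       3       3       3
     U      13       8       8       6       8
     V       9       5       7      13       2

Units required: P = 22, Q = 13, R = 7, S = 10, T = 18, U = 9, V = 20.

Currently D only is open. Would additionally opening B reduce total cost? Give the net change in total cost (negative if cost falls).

No — net change +37 (cost rises by 37).

Current service cost with {D}: 842.
Adding B: each customer zone re-picks its cheapest; new service cost 591, saving 251.
Extra fixed cost: 288. Net change = 288 − 251 = 37.
(Totals: 854 → 891.)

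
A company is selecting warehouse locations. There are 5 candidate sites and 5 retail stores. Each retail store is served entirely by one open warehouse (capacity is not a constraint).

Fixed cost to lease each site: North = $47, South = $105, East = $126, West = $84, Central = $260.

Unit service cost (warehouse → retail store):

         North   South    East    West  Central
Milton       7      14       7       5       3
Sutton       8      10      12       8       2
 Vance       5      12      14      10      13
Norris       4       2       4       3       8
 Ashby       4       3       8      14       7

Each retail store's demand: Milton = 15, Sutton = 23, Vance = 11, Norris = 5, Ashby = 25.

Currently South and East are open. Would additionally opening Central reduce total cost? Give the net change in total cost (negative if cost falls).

No — net change +16 (cost rises by 16).

Current service cost with {South, East}: 552.
Adding Central: each retail store re-picks its cheapest; new service cost 308, saving 244.
Extra fixed cost: 260. Net change = 260 − 244 = 16.
(Totals: 783 → 799.)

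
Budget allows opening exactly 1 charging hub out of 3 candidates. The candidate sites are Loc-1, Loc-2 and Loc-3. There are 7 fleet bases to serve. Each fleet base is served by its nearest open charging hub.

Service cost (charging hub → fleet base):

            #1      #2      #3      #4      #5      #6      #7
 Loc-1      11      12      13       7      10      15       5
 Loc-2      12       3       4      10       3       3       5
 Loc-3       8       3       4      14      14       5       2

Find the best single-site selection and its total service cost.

With exactly 1 open, each fleet base uses its cheapest among the chosen.
{Loc-2}: #1→Loc-2 12, #2→Loc-2 3, #3→Loc-2 4, #4→Loc-2 10, #5→Loc-2 3, #6→Loc-2 3, #7→Loc-2 5. Service cost 40.
{Loc-3}: service cost 50
{Loc-1}: service cost 73
Among all 3 size-1 choices, {Loc-2} is lowest.

Choose Loc-2 only; total service cost 40.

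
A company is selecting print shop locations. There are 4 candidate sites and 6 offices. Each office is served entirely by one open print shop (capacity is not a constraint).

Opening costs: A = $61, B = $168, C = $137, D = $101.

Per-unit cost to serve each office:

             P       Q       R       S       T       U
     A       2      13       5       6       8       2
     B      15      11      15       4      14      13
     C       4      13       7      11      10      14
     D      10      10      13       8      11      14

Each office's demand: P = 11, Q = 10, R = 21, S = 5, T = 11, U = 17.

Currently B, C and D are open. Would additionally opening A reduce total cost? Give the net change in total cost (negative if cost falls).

Current service cost with {B, C, D}: 642.
Adding A: each office re-picks its cheapest; new service cost 369, saving 273.
Extra fixed cost: 61. Net change = 61 − 273 = -212.
(Totals: 1048 → 836.)

Yes — net change −212 (cost falls by 212).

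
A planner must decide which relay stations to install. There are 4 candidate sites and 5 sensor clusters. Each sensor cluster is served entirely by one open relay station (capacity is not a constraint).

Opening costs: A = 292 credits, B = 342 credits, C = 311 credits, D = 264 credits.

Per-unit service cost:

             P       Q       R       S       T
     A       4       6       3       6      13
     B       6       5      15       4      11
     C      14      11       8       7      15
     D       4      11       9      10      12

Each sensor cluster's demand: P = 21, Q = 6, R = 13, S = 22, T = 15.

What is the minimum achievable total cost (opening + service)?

For any fixed open set, each sensor cluster goes to its cheapest open site; total = fixed + service.
{A}: P→A 4·21=84, Q→A 6·6=36, R→A 3·13=39, S→A 6·22=132, T→A 13·15=195. Service 486; fixed 292; total 778.
{D}: service 667 + fixed 264 = 931
{B}: service 604 + fixed 342 = 946
{A, B, C, D}: service 406 + fixed 1209 = 1615
No other subset beats 778.

Minimum total cost: 778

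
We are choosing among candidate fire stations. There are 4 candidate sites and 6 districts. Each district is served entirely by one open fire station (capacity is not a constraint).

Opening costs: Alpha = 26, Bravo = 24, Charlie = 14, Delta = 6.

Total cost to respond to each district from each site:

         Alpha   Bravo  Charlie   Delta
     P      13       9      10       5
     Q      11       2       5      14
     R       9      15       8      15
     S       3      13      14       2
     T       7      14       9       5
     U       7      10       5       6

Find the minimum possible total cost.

Minimum total cost: 50

For any fixed open set, each district goes to its cheapest open site; total = fixed + service.
{Charlie, Delta}: P→Delta 5, Q→Charlie 5, R→Charlie 8, S→Delta 2, T→Delta 5, U→Charlie 5. Service 30; fixed 20; total 50.
{Delta}: P→Delta 5, Q→Delta 14, R→Delta 15, S→Delta 2, T→Delta 5, U→Delta 6. Service 47; fixed 6; total 53.
{Bravo, Delta}: service 35 + fixed 30 = 65
{Alpha, Bravo, Charlie, Delta}: P→Delta 5, Q→Bravo 2, R→Charlie 8, S→Delta 2, T→Delta 5, U→Charlie 5. Service 27; fixed 70; total 97.
No other subset beats 50.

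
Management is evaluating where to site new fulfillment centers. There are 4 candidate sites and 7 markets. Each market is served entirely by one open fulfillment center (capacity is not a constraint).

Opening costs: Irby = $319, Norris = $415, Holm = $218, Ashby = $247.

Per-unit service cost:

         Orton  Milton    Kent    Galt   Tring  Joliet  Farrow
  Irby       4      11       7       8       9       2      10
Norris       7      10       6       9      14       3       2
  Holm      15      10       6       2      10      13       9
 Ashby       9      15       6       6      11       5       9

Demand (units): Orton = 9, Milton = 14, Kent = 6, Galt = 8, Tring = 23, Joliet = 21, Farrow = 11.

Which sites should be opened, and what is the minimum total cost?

For any fixed open set, each market goes to its cheapest open site; total = fixed + service.
{Irby}: Orton→Irby 4·9=36, Milton→Irby 11·14=154, Kent→Irby 7·6=42, Galt→Irby 8·8=64, Tring→Irby 9·23=207, Joliet→Irby 2·21=42, Farrow→Irby 10·11=110. Service 655; fixed 319; total 974.
{Ashby}: service 832 + fixed 247 = 1079
{Irby, Holm}: service 576 + fixed 537 = 1113
{Irby, Norris, Holm, Ashby}: Orton→Irby 4·9=36, Milton→Norris 10·14=140, Kent→Norris 6·6=36, Galt→Holm 2·8=16, Tring→Irby 9·23=207, Joliet→Irby 2·21=42, Farrow→Norris 2·11=22. Service 499; fixed 1199; total 1698.
No other subset beats 974.

Open Irby only; minimum total cost 974.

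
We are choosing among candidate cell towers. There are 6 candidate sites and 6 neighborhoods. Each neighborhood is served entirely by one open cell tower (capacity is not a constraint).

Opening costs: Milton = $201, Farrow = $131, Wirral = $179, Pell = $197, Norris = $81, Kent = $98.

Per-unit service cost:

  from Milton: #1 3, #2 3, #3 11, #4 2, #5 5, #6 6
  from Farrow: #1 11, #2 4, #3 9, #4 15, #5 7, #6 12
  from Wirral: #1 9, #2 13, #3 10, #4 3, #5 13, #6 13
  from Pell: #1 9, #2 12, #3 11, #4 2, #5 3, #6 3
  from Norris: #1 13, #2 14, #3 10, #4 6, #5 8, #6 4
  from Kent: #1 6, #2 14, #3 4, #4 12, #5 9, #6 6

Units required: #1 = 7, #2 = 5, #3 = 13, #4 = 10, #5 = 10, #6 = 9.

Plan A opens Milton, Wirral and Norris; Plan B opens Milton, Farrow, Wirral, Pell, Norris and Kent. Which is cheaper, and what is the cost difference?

Plan A: {Milton, Wirral, Norris}: #1→Milton 3·7=21, #2→Milton 3·5=15, #3→Wirral 10·13=130, #4→Milton 2·10=20, #5→Milton 5·10=50, #6→Norris 4·9=36. Service 272; fixed 461; total 733.
Plan B: {Milton, Farrow, Wirral, Pell, Norris, Kent}: #1→Milton 3·7=21, #2→Milton 3·5=15, #3→Kent 4·13=52, #4→Milton 2·10=20, #5→Pell 3·10=30, #6→Pell 3·9=27. Service 165; fixed 887; total 1052.
Difference: |733 − 1052| = 319.

Plan A is cheaper by 319.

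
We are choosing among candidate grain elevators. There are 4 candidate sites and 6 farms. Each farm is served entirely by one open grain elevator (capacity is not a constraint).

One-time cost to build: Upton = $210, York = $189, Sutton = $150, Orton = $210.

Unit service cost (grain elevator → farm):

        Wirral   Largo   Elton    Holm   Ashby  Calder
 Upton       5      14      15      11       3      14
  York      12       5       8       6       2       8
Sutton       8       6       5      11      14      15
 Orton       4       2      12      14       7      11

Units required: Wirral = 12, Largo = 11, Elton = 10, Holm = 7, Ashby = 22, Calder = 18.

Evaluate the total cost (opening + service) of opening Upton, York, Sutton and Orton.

Total cost: 1109

Each farm is assigned to its cheapest site among the open ones.
{Upton, York, Sutton, Orton}: Wirral→Orton 4·12=48, Largo→Orton 2·11=22, Elton→Sutton 5·10=50, Holm→York 6·7=42, Ashby→York 2·22=44, Calder→York 8·18=144. Service 350; fixed 759; total 1109.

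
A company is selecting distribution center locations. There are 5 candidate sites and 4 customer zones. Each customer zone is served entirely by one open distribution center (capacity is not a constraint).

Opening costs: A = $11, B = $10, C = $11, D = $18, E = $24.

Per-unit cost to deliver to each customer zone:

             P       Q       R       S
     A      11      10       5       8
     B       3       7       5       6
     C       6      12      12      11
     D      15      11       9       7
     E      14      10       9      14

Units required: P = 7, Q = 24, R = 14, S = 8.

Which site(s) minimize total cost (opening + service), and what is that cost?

Open B only; minimum total cost 317.

For any fixed open set, each customer zone goes to its cheapest open site; total = fixed + service.
{B}: P→B 3·7=21, Q→B 7·24=168, R→B 5·14=70, S→B 6·8=48. Service 307; fixed 10; total 317.
{A, B}: service 307 + fixed 21 = 328
{B, C}: P→B 3·7=21, Q→B 7·24=168, R→B 5·14=70, S→B 6·8=48. Service 307; fixed 21; total 328.
{A, B, C, D, E}: P→B 3·7=21, Q→B 7·24=168, R→A 5·14=70, S→B 6·8=48. Service 307; fixed 74; total 381.
No other subset beats 317.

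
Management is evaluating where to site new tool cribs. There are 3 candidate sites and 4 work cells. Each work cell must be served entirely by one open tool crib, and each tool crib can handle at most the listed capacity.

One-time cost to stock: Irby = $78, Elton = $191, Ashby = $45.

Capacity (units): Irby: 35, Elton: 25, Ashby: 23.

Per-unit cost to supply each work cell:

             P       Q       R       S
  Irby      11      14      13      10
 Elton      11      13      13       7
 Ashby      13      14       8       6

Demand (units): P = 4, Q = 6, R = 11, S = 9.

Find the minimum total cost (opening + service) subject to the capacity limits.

Open {Irby, Ashby}: P→Irby 11·4=44, Q→Irby 14·6=84, R→Ashby 8·11=88, S→Ashby 6·9=54.
Loads: Irby carries 10/35, Ashby carries 20/23. Service 270; fixed 123; total 393.
Next best feasible plan costs 429.

Minimum total cost: 393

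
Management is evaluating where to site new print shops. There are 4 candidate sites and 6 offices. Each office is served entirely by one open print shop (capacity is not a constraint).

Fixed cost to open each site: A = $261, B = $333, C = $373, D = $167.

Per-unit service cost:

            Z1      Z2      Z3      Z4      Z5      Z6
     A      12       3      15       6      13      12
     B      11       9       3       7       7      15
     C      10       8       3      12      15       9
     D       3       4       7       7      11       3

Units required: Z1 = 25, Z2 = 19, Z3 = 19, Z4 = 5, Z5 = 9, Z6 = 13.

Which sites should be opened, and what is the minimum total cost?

For any fixed open set, each office goes to its cheapest open site; total = fixed + service.
{D}: Z1→D 3·25=75, Z2→D 4·19=76, Z3→D 7·19=133, Z4→D 7·5=35, Z5→D 11·9=99, Z6→D 3·13=39. Service 457; fixed 167; total 624.
{B, D}: service 345 + fixed 500 = 845
{A, D}: service 433 + fixed 428 = 861
{A, B, C, D}: service 321 + fixed 1134 = 1455
(All 15 nonempty subsets were checked; D only is lowest.)

Open D only; minimum total cost 624.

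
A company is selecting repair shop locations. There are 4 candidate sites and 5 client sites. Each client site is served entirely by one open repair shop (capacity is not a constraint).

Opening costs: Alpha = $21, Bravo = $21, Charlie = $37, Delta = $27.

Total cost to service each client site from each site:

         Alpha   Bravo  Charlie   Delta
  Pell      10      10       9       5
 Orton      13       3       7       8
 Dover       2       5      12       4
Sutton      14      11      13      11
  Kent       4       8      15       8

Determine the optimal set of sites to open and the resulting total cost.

Open Bravo only; minimum total cost 58.

For any fixed open set, each client site goes to its cheapest open site; total = fixed + service.
{Bravo}: Pell→Bravo 10, Orton→Bravo 3, Dover→Bravo 5, Sutton→Bravo 11, Kent→Bravo 8. Service 37; fixed 21; total 58.
{Delta}: service 36 + fixed 27 = 63
{Alpha}: service 43 + fixed 21 = 64
{Alpha, Bravo, Charlie, Delta}: service 25 + fixed 106 = 131
No other subset beats 58.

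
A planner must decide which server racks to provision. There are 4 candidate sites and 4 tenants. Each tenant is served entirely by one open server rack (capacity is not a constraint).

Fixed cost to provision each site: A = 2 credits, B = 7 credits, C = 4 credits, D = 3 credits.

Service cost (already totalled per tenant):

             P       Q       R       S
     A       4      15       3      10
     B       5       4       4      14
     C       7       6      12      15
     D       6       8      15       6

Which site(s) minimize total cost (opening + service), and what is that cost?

Open A and D; minimum total cost 26.

For any fixed open set, each tenant goes to its cheapest open site; total = fixed + service.
{A, D}: P→A 4, Q→D 8, R→A 3, S→D 6. Service 21; fixed 5; total 26.
{A, C, D}: P→A 4, Q→C 6, R→A 3, S→D 6. Service 19; fixed 9; total 28.
{A, B, D}: service 17 + fixed 12 = 29
{A, B, C, D}: service 17 + fixed 16 = 33
(All 15 nonempty subsets were checked; A and D is lowest.)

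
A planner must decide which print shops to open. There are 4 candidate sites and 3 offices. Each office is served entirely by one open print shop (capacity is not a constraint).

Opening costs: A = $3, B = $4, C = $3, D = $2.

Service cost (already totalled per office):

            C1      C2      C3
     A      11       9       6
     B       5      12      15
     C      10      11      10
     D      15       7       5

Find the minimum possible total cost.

Minimum total cost: 23

For any fixed open set, each office goes to its cheapest open site; total = fixed + service.
{B, D}: C1→B 5, C2→D 7, C3→D 5. Service 17; fixed 6; total 23.
{A, B, D}: C1→B 5, C2→D 7, C3→D 5. Service 17; fixed 9; total 26.
{B, C, D}: C1→B 5, C2→D 7, C3→D 5. Service 17; fixed 9; total 26.
{A, B, C, D}: C1→B 5, C2→D 7, C3→D 5. Service 17; fixed 12; total 29.
No other subset beats 23.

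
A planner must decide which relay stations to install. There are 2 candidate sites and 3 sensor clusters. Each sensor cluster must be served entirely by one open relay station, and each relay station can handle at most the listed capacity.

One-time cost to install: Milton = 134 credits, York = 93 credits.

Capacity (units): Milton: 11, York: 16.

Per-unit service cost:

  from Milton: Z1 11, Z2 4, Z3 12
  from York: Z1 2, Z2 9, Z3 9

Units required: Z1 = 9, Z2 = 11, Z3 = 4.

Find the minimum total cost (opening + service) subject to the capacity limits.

Minimum total cost: 325

Open {Milton, York}: Z1→York 2·9=18, Z2→Milton 4·11=44, Z3→York 9·4=36.
Loads: Milton carries 11/11, York carries 13/16. Service 98; fixed 227; total 325.
Next best feasible plan costs 461.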